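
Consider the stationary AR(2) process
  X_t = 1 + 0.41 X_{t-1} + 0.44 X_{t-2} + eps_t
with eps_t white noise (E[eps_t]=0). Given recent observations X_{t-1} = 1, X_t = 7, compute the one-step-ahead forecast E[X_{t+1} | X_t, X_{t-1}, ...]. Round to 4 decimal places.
E[X_{t+1} \mid \mathcal F_t] = 4.3100

For an AR(p) model X_t = c + sum_i phi_i X_{t-i} + eps_t, the
one-step-ahead conditional mean is
  E[X_{t+1} | X_t, ...] = c + sum_i phi_i X_{t+1-i}.
Substitute known values:
  E[X_{t+1} | ...] = 1 + (0.41) * (7) + (0.44) * (1)
                   = 4.3100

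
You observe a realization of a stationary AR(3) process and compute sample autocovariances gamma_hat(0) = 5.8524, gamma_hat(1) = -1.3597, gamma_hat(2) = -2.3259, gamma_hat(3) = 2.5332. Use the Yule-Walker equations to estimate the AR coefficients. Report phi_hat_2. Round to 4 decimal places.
\hat\phi_{2} = -0.3900

The Yule-Walker equations for an AR(p) process read, in matrix form,
  Gamma_p phi = r_p,   with   (Gamma_p)_{ij} = gamma(|i - j|),
                       (r_p)_i = gamma(i),   i,j = 1..p.
Substitute the sample gammas (Toeplitz matrix and right-hand side of size 3):
  Gamma_p = [[5.8524, -1.3597, -2.3259], [-1.3597, 5.8524, -1.3597], [-2.3259, -1.3597, 5.8524]]
  r_p     = [-1.3597, -2.3259, 2.5332]
Written out (R1..R3):
  (R1) 5.8524 phi_1 - 1.3597 phi_2 - 2.3259 phi_3 = -1.3597
  (R2) -1.3597 phi_1 + 5.8524 phi_2 - 1.3597 phi_3 = -2.3259
  (R3) -2.3259 phi_1 - 1.3597 phi_2 + 5.8524 phi_3 = 2.5332
Gaussian elimination:
  R2 <- R2 - (-1.3597/5.8524) R1 = R2 - (-0.232332) R1:  5.536498 phi_2 - 1.900081 phi_3 = -2.641802
  R3 <- R3 - (-2.3259/5.8524) R1 = R3 - (-0.397427) R1:  -1.900081 phi_2 + 4.928025 phi_3 = 1.992819
  R3 <- R3 - (-1.900081/5.536498) R2 = R3 - (-0.343192) R2:  4.275933 phi_3 = 1.086174
Back-substitution:
  phi_hat_3 = 1.086174 / 4.275933 = 0.25402
  phi_hat_2 = (-2.641802 - (-1.900081)(0.25402)) / 5.536498 = -0.389983
  phi_hat_1 = (-1.3597 - (-1.3597)(-0.389983) - (-2.3259)(0.25402)) / 5.8524 = -0.221983
So phi_hat = [-0.2220, -0.3900, 0.2540].
Therefore phi_hat_2 = -0.3900.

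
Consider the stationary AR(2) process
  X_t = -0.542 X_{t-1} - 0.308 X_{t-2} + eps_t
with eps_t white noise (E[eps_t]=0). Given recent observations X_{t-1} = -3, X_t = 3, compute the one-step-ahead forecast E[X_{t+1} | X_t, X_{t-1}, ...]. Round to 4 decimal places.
E[X_{t+1} \mid \mathcal F_t] = -0.7020

For an AR(p) model X_t = c + sum_i phi_i X_{t-i} + eps_t, the
one-step-ahead conditional mean is
  E[X_{t+1} | X_t, ...] = c + sum_i phi_i X_{t+1-i}.
Substitute known values:
  E[X_{t+1} | ...] = (-0.542) * (3) + (-0.308) * (-3)
                   = -0.7020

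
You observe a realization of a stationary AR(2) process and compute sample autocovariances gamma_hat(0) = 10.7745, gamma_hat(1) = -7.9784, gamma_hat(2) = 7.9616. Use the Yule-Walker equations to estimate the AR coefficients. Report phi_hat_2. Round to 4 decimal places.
\hat\phi_{2} = 0.4220

The Yule-Walker equations for an AR(p) process read, in matrix form,
  Gamma_p phi = r_p,   with   (Gamma_p)_{ij} = gamma(|i - j|),
                       (r_p)_i = gamma(i),   i,j = 1..p.
Substitute the sample gammas (Toeplitz matrix and right-hand side of size 2):
  Gamma_p = [[10.7745, -7.9784], [-7.9784, 10.7745]]
  r_p     = [-7.9784, 7.9616]
Written out:
  10.7745 phi_1 - 7.9784 phi_2 = -7.9784
  -7.9784 phi_1 + 10.7745 phi_2 = 7.9616
Solve by Cramer's rule:
  det = gamma(0)^2 - gamma(1)^2 = (10.7745)^2 - (-7.9784)^2 = 116.08985025 - 63.65486656 = 52.43498369
  phi_hat_1 = [gamma(1) gamma(0) - gamma(1) gamma(2)] / det = [(-7.9784)(10.7745) - (-7.9784)(7.9616)] / 52.43498369 = -22.44244136 / 52.43498369 = -0.428
  phi_hat_2 = [gamma(0) gamma(2) - gamma(1)^2] / det = [(10.7745)(7.9616) - (-7.9784)^2] / 52.43498369 = 22.12739264 / 52.43498369 = 0.422
So phi_hat = [-0.4280, 0.4220].
Therefore phi_hat_2 = 0.4220.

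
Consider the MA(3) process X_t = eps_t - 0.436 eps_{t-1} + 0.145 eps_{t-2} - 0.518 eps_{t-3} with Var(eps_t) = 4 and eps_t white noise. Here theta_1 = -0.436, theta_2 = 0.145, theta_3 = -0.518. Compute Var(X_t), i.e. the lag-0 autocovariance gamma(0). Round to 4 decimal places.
\gamma(0) = 5.9178

For an MA(q) process X_t = eps_t + sum_i theta_i eps_{t-i} with
Var(eps_t) = sigma^2, the variance is
  gamma(0) = sigma^2 * (1 + sum_i theta_i^2).
  sum_i theta_i^2 = (-0.436)^2 + (0.145)^2 + (-0.518)^2 = 0.190096 + 0.021025 + 0.268324 = 0.479445.
  gamma(0) = 4 * (1 + 0.479445) = 4 * 1.479445 = 5.91778, which rounds to 5.9178.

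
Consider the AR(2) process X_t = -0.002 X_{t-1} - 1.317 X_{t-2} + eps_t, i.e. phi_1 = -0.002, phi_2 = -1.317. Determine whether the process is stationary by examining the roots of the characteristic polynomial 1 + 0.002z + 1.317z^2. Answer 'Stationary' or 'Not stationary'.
\text{Not stationary}

The AR(p) characteristic polynomial is P(z) = 1 + 0.002z + 1.317z^2.
Stationarity requires all roots to lie outside the unit circle, i.e. |z| > 1 for every root.
Set 1 + (0.002) z + (1.317) z^2 = 0, i.e. a z^2 + b z + c = 0 with a = 1.317, b = 0.002, c = 1.
Discriminant D = b^2 - 4ac = (0.002)^2 - 4*(1.317)*1 = 0.000004 - (5.268) = -5.267996.
D < 0, so the roots are the complex-conjugate pair z = (-b +/- i sqrt(-D)) / (2a) = -0.0008 +/- 0.8714i.
For a conjugate pair |z|^2 = z * conj(z) = (product of roots) = c/a = 1/(1.317) = 0.759301, so |z| = sqrt(0.759301) = 0.8714 for both roots.
Moduli of all roots: 0.8714, 0.8714.
All moduli strictly greater than 1? No.
Verdict: Not stationary.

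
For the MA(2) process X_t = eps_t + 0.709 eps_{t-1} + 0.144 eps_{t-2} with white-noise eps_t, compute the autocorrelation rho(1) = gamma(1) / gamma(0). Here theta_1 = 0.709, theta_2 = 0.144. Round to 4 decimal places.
\rho(1) = 0.5324

For an MA(q) process with theta_0 = 1, the autocovariance is
  gamma(k) = sigma^2 * sum_{i=0..q-k} theta_i * theta_{i+k},
and rho(k) = gamma(k) / gamma(0). Sigma^2 cancels.
  numerator   = (1)*(0.709) + (0.709)*(0.144) = 0.811096.
  denominator = (1)^2 + (0.709)^2 + (0.144)^2 = 1.523417.
  rho(1) = 0.811096 / 1.523417 = 0.5324.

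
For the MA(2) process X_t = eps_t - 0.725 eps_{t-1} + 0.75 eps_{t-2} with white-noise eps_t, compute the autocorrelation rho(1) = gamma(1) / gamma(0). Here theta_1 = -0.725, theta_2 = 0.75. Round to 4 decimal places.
\rho(1) = -0.6076

For an MA(q) process with theta_0 = 1, the autocovariance is
  gamma(k) = sigma^2 * sum_{i=0..q-k} theta_i * theta_{i+k},
and rho(k) = gamma(k) / gamma(0). Sigma^2 cancels.
  numerator   = (1)*(-0.725) + (-0.725)*(0.75) = -1.26875.
  denominator = (1)^2 + (-0.725)^2 + (0.75)^2 = 2.088125.
  rho(1) = -1.26875 / 2.088125 = -0.6076.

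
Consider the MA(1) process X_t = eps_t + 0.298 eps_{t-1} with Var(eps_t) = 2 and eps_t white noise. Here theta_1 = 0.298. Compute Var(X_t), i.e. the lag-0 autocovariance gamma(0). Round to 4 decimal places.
\gamma(0) = 2.1776

For an MA(q) process X_t = eps_t + sum_i theta_i eps_{t-i} with
Var(eps_t) = sigma^2, the variance is
  gamma(0) = sigma^2 * (1 + sum_i theta_i^2).
  sum_i theta_i^2 = (0.298)^2 = 0.088804.
  gamma(0) = 2 * (1 + 0.088804) = 2 * 1.088804 = 2.177608, which rounds to 2.1776.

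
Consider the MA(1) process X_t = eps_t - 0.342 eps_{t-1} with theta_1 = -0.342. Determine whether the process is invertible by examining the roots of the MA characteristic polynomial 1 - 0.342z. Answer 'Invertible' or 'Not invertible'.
\text{Invertible}

The MA(q) characteristic polynomial is P(z) = 1 - 0.342z.
Invertibility requires all roots to lie outside the unit circle, i.e. |z| > 1 for every root.
This is linear in z: 1 + (-0.342) z = 0  =>  z = -1/(-0.342) = 2.923977,  |z| = 2.923977.
Moduli of all roots: 2.9240.
All moduli strictly greater than 1? Yes.
Verdict: Invertible.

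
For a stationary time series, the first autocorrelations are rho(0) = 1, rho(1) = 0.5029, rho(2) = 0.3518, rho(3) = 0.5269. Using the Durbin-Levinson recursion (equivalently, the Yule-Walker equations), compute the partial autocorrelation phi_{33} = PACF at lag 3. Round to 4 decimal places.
\phi_{33} = 0.4180

The PACF at lag k is phi_{kk}, the last component of the solution
to the Yule-Walker system G_k phi = r_k where
  (G_k)_{ij} = rho(|i - j|), (r_k)_i = rho(i), i,j = 1..k.
Equivalently, Durbin-Levinson gives phi_{kk} iteratively:
  phi_{11} = rho(1)
  phi_{kk} = [rho(k) - sum_{j=1..k-1} phi_{k-1,j} rho(k-j)]
            / [1 - sum_{j=1..k-1} phi_{k-1,j} rho(j)],
  phi_{k,j} = phi_{k-1,j} - phi_{kk} phi_{k-1,k-j},  j = 1..k-1.
Step k = 1:
  phi_11 = rho(1) = 0.5029.
Step k = 2:
  phi_22 = [rho(2) - phi_11 rho(1)] / [1 - phi_11 rho(1)] = [0.3518 - (0.5029)(0.5029)] / [1 - (0.5029)(0.5029)]
         = 0.09889159 / 0.74709159 = 0.132369.
  Update: phi_21 = phi_11 - phi_22 phi_11 = 0.5029 - (0.132369)(0.5029) = 0.436332.
Step k = 3:
  phi_33 = [rho(3) - phi_21 rho(2) - phi_22 rho(1)] / [1 - phi_21 rho(1) - phi_22 rho(2)]
    numerator   = 0.5269 - (0.436332)(0.3518) - (0.132369)(0.5029) = 0.30683024
    denominator = 1 - (0.436332)(0.5029) - (0.132369)(0.3518) = 0.73400143
  phi_33 = 0.30683024 / 0.73400143 = 0.418.
Therefore phi_{33} = 0.4180.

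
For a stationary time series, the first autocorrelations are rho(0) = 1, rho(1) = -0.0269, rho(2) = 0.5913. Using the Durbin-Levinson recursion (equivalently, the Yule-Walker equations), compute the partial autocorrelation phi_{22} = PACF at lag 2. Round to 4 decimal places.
\phi_{22} = 0.5910

The PACF at lag k is phi_{kk}, the last component of the solution
to the Yule-Walker system G_k phi = r_k where
  (G_k)_{ij} = rho(|i - j|), (r_k)_i = rho(i), i,j = 1..k.
Equivalently, Durbin-Levinson gives phi_{kk} iteratively:
  phi_{11} = rho(1)
  phi_{kk} = [rho(k) - sum_{j=1..k-1} phi_{k-1,j} rho(k-j)]
            / [1 - sum_{j=1..k-1} phi_{k-1,j} rho(j)],
  phi_{k,j} = phi_{k-1,j} - phi_{kk} phi_{k-1,k-j},  j = 1..k-1.
Step k = 1:
  phi_11 = rho(1) = -0.0269.
Step k = 2:
  phi_22 = [rho(2) - phi_11 rho(1)] / [1 - phi_11 rho(1)] = [0.5913 - (-0.0269)(-0.0269)] / [1 - (-0.0269)(-0.0269)]
         = 0.59057639 / 0.99927639 = 0.591.
Therefore phi_{22} = 0.5910.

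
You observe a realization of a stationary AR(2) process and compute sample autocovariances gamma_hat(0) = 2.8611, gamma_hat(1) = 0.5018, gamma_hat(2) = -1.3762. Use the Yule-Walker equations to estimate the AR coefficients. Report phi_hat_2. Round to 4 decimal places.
\hat\phi_{2} = -0.5280

The Yule-Walker equations for an AR(p) process read, in matrix form,
  Gamma_p phi = r_p,   with   (Gamma_p)_{ij} = gamma(|i - j|),
                       (r_p)_i = gamma(i),   i,j = 1..p.
Substitute the sample gammas (Toeplitz matrix and right-hand side of size 2):
  Gamma_p = [[2.8611, 0.5018], [0.5018, 2.8611]]
  r_p     = [0.5018, -1.3762]
Written out:
  2.8611 phi_1 + 0.5018 phi_2 = 0.5018
  0.5018 phi_1 + 2.8611 phi_2 = -1.3762
Solve by Cramer's rule:
  det = gamma(0)^2 - gamma(1)^2 = (2.8611)^2 - (0.5018)^2 = 8.18589321 - 0.25180324 = 7.93408997
  phi_hat_1 = [gamma(1) gamma(0) - gamma(1) gamma(2)] / det = [(0.5018)(2.8611) - (0.5018)(-1.3762)] / 7.93408997 = 2.12627714 / 7.93408997 = 0.268
  phi_hat_2 = [gamma(0) gamma(2) - gamma(1)^2] / det = [(2.8611)(-1.3762) - (0.5018)^2] / 7.93408997 = -4.18924906 / 7.93408997 = -0.528
So phi_hat = [0.2680, -0.5280].
Therefore phi_hat_2 = -0.5280.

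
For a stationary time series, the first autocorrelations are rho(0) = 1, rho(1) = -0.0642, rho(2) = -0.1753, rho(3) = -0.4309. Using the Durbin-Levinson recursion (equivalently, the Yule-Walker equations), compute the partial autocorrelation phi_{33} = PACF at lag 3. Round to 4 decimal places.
\phi_{33} = -0.4730

The PACF at lag k is phi_{kk}, the last component of the solution
to the Yule-Walker system G_k phi = r_k where
  (G_k)_{ij} = rho(|i - j|), (r_k)_i = rho(i), i,j = 1..k.
Equivalently, Durbin-Levinson gives phi_{kk} iteratively:
  phi_{11} = rho(1)
  phi_{kk} = [rho(k) - sum_{j=1..k-1} phi_{k-1,j} rho(k-j)]
            / [1 - sum_{j=1..k-1} phi_{k-1,j} rho(j)],
  phi_{k,j} = phi_{k-1,j} - phi_{kk} phi_{k-1,k-j},  j = 1..k-1.
Step k = 1:
  phi_11 = rho(1) = -0.0642.
Step k = 2:
  phi_22 = [rho(2) - phi_11 rho(1)] / [1 - phi_11 rho(1)] = [-0.1753 - (-0.0642)(-0.0642)] / [1 - (-0.0642)(-0.0642)]
         = -0.17942164 / 0.99587836 = -0.180164.
  Update: phi_21 = phi_11 - phi_22 phi_11 = -0.0642 - (-0.180164)(-0.0642) = -0.075767.
Step k = 3:
  phi_33 = [rho(3) - phi_21 rho(2) - phi_22 rho(1)] / [1 - phi_21 rho(1) - phi_22 rho(2)]
    numerator   = -0.4309 - (-0.075767)(-0.1753) - (-0.180164)(-0.0642) = -0.45574842
    denominator = 1 - (-0.075767)(-0.0642) - (-0.180164)(-0.1753) = 0.963553
  phi_33 = -0.45574842 / 0.963553 = -0.473.
Therefore phi_{33} = -0.4730.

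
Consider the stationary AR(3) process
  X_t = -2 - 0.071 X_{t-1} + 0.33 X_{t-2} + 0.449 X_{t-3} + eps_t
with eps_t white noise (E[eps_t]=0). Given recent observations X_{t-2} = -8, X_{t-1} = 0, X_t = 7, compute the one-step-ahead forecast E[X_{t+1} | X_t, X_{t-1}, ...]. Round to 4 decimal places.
E[X_{t+1} \mid \mathcal F_t] = -6.0890

For an AR(p) model X_t = c + sum_i phi_i X_{t-i} + eps_t, the
one-step-ahead conditional mean is
  E[X_{t+1} | X_t, ...] = c + sum_i phi_i X_{t+1-i}.
Substitute known values:
  E[X_{t+1} | ...] = -2 + (-0.071) * (7) + (0.33) * (0) + (0.449) * (-8)
                   = -6.0890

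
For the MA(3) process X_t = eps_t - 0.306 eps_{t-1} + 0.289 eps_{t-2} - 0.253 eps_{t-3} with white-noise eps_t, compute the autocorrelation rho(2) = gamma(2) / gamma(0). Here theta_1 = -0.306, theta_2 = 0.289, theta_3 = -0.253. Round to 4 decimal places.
\rho(2) = 0.2952

For an MA(q) process with theta_0 = 1, the autocovariance is
  gamma(k) = sigma^2 * sum_{i=0..q-k} theta_i * theta_{i+k},
and rho(k) = gamma(k) / gamma(0). Sigma^2 cancels.
  numerator   = (1)*(0.289) + (-0.306)*(-0.253) = 0.366418.
  denominator = (1)^2 + (-0.306)^2 + (0.289)^2 + (-0.253)^2 = 1.241166.
  rho(2) = 0.366418 / 1.241166 = 0.2952.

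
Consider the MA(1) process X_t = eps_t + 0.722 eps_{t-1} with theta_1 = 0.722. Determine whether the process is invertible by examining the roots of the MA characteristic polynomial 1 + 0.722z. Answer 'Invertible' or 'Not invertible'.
\text{Invertible}

The MA(q) characteristic polynomial is P(z) = 1 + 0.722z.
Invertibility requires all roots to lie outside the unit circle, i.e. |z| > 1 for every root.
This is linear in z: 1 + (0.722) z = 0  =>  z = -1/(0.722) = -1.385042,  |z| = 1.385042.
Moduli of all roots: 1.3850.
All moduli strictly greater than 1? Yes.
Verdict: Invertible.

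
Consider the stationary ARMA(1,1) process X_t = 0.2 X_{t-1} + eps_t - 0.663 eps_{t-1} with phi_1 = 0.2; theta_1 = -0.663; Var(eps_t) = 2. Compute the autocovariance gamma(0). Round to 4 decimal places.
\gamma(0) = 2.4466

Multiply the model equation by X_{t-k} and take expectations. With theta_0 = psi_0 = 1 and psi_j the MA(infinity) weights, this gives
  gamma(k) - sum_i phi_i gamma(k-i) = c_k,
  c_k = sigma^2 * sum_{j=k..q} theta_j psi_{j-k}   (c_k = 0 for k > q),
using gamma(-m) = gamma(m).
psi-weights needed (psi_j = theta_j + sum_i phi_i psi_{j-i}):
  psi_1 = theta_1 + phi_1 = -0.663 + (0.2) = -0.463
Right-hand sides:
  c_0 = sigma^2 (1 + theta_1 psi_1) = 2 * (1 + (-0.663)(-0.463)) = 2 * 1.306969 = 2.613938
  c_1 = sigma^2 theta_1 = 2 * (-0.663) = -1.326
  c_2 = 0
Equations for k = 0 and k = 1 (AR order 1):
  gamma(0) = phi_1 gamma(1) + c_0
  gamma(1) = phi_1 gamma(0) + c_1
Substituting the second into the first: gamma(0) (1 - phi_1^2) = c_0 + phi_1 c_1, so
  gamma(0) = (c_0 + phi_1 c_1) / (1 - phi_1^2) = (2.613938 + (0.2)(-1.326)) / (1 - (0.2)^2) = 2.348738 / 0.96 = 2.446602.
Therefore gamma(0) = 2.4466 (to 4 decimal places).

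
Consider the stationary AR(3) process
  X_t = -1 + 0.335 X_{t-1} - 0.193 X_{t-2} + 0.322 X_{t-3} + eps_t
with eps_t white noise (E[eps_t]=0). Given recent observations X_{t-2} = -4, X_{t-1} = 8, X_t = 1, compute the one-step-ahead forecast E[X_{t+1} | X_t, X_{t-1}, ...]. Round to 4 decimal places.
E[X_{t+1} \mid \mathcal F_t] = -3.4970

For an AR(p) model X_t = c + sum_i phi_i X_{t-i} + eps_t, the
one-step-ahead conditional mean is
  E[X_{t+1} | X_t, ...] = c + sum_i phi_i X_{t+1-i}.
Substitute known values:
  E[X_{t+1} | ...] = -1 + (0.335) * (1) + (-0.193) * (8) + (0.322) * (-4)
                   = -3.4970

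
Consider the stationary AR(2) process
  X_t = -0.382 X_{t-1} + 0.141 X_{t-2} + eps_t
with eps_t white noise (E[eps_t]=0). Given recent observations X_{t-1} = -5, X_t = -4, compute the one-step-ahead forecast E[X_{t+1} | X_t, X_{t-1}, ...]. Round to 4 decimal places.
E[X_{t+1} \mid \mathcal F_t] = 0.8230

For an AR(p) model X_t = c + sum_i phi_i X_{t-i} + eps_t, the
one-step-ahead conditional mean is
  E[X_{t+1} | X_t, ...] = c + sum_i phi_i X_{t+1-i}.
Substitute known values:
  E[X_{t+1} | ...] = (-0.382) * (-4) + (0.141) * (-5)
                   = 0.8230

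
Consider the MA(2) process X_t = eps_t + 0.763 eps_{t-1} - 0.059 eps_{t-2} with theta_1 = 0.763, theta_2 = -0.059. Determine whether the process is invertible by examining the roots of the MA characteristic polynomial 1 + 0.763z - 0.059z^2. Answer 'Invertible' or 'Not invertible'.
\text{Invertible}

The MA(q) characteristic polynomial is P(z) = 1 + 0.763z - 0.059z^2.
Invertibility requires all roots to lie outside the unit circle, i.e. |z| > 1 for every root.
Set 1 + (0.763) z + (-0.059) z^2 = 0, i.e. a z^2 + b z + c = 0 with a = -0.059, b = 0.763, c = 1.
Discriminant D = b^2 - 4ac = (0.763)^2 - 4*(-0.059)*1 = 0.582169 - (-0.236) = 0.818169.
D >= 0, so the roots are real: z = (-b +/- sqrt(D)) / (2a) = (-0.763 +/- 0.904527) / (-0.118).
  z_1 = (-0.763 + 0.904527) / (-0.118) = -1.1994,   |z_1| = 1.1994.
  z_2 = (-0.763 - 0.904527) / (-0.118) = 14.1316,   |z_2| = 14.1316.
Moduli of all roots: 1.1994, 14.1316.
All moduli strictly greater than 1? Yes.
Verdict: Invertible.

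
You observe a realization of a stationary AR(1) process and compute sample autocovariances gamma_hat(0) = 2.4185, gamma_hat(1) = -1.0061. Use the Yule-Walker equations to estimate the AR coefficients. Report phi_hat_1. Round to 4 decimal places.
\hat\phi_{1} = -0.4160

The Yule-Walker equations for an AR(p) process read, in matrix form,
  Gamma_p phi = r_p,   with   (Gamma_p)_{ij} = gamma(|i - j|),
                       (r_p)_i = gamma(i),   i,j = 1..p.
Substitute the sample gammas (Toeplitz matrix and right-hand side of size 1):
  Gamma_p = [[2.4185]]
  r_p     = [-1.0061]
With p = 1 this is the single equation gamma(0) phi_1 = gamma(1):
  phi_hat_1 = gamma(1) / gamma(0) = -1.0061 / 2.4185 = -0.4160.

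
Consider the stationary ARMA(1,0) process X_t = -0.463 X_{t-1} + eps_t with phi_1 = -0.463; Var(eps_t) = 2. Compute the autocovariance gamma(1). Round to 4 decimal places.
\gamma(1) = -1.1787

Multiply the model equation by X_{t-k} and take expectations. With theta_0 = psi_0 = 1 and psi_j the MA(infinity) weights, this gives
  gamma(k) - sum_i phi_i gamma(k-i) = c_k,
  c_k = sigma^2 * sum_{j=k..q} theta_j psi_{j-k}   (c_k = 0 for k > q),
using gamma(-m) = gamma(m).
Pure AR (q = 0): c_0 = sigma^2 = 2, c_k = 0 for k >= 1.
Equations for k = 0 and k = 1 (AR order 1):
  gamma(0) = phi_1 gamma(1) + c_0
  gamma(1) = phi_1 gamma(0) + c_1
Substituting the second into the first: gamma(0) (1 - phi_1^2) = c_0 + phi_1 c_1, so
  gamma(0) = c_0 / (1 - phi_1^2) = 2 / (1 - (-0.463)^2) = 2 / 0.785631 = 2.545724.
  gamma(1) = phi_1 gamma(0) = (-0.463)(2.545724) = -1.17867.
Therefore gamma(1) = -1.1787 (to 4 decimal places).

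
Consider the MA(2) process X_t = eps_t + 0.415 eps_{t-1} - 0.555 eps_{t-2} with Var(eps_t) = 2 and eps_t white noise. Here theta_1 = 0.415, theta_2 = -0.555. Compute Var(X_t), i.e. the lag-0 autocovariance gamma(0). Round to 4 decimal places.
\gamma(0) = 2.9605

For an MA(q) process X_t = eps_t + sum_i theta_i eps_{t-i} with
Var(eps_t) = sigma^2, the variance is
  gamma(0) = sigma^2 * (1 + sum_i theta_i^2).
  sum_i theta_i^2 = (0.415)^2 + (-0.555)^2 = 0.172225 + 0.308025 = 0.48025.
  gamma(0) = 2 * (1 + 0.48025) = 2 * 1.48025 = 2.9605.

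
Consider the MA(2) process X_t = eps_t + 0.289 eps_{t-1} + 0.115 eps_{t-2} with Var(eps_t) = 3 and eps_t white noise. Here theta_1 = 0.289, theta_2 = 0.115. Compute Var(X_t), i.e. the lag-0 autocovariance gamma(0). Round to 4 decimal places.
\gamma(0) = 3.2902

For an MA(q) process X_t = eps_t + sum_i theta_i eps_{t-i} with
Var(eps_t) = sigma^2, the variance is
  gamma(0) = sigma^2 * (1 + sum_i theta_i^2).
  sum_i theta_i^2 = (0.289)^2 + (0.115)^2 = 0.083521 + 0.013225 = 0.096746.
  gamma(0) = 3 * (1 + 0.096746) = 3 * 1.096746 = 3.290238, which rounds to 3.2902.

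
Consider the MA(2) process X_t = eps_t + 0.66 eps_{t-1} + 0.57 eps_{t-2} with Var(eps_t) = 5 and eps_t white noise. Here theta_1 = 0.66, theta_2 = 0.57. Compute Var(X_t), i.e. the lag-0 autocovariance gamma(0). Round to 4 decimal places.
\gamma(0) = 8.8025

For an MA(q) process X_t = eps_t + sum_i theta_i eps_{t-i} with
Var(eps_t) = sigma^2, the variance is
  gamma(0) = sigma^2 * (1 + sum_i theta_i^2).
  sum_i theta_i^2 = (0.66)^2 + (0.57)^2 = 0.4356 + 0.3249 = 0.7605.
  gamma(0) = 5 * (1 + 0.7605) = 5 * 1.7605 = 8.8025.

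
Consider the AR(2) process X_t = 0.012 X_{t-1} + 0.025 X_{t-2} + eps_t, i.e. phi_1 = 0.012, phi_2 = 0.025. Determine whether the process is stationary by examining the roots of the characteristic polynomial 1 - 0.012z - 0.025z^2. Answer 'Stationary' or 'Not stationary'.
\text{Stationary}

The AR(p) characteristic polynomial is P(z) = 1 - 0.012z - 0.025z^2.
Stationarity requires all roots to lie outside the unit circle, i.e. |z| > 1 for every root.
Set 1 + (-0.012) z + (-0.025) z^2 = 0, i.e. a z^2 + b z + c = 0 with a = -0.025, b = -0.012, c = 1.
Discriminant D = b^2 - 4ac = (-0.012)^2 - 4*(-0.025)*1 = 0.000144 - (-0.1) = 0.100144.
D >= 0, so the roots are real: z = (-b +/- sqrt(D)) / (2a) = (0.012 +/- 0.316455) / (-0.05).
  z_1 = (0.012 + 0.316455) / (-0.05) = -6.5691,   |z_1| = 6.5691.
  z_2 = (0.012 - 0.316455) / (-0.05) = 6.0891,   |z_2| = 6.0891.
Moduli of all roots: 6.5691, 6.0891.
All moduli strictly greater than 1? Yes.
Verdict: Stationary.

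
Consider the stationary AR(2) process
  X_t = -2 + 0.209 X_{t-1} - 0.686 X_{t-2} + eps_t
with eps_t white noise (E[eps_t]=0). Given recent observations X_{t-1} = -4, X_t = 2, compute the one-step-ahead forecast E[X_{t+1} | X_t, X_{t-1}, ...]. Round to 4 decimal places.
E[X_{t+1} \mid \mathcal F_t] = 1.1620

For an AR(p) model X_t = c + sum_i phi_i X_{t-i} + eps_t, the
one-step-ahead conditional mean is
  E[X_{t+1} | X_t, ...] = c + sum_i phi_i X_{t+1-i}.
Substitute known values:
  E[X_{t+1} | ...] = -2 + (0.209) * (2) + (-0.686) * (-4)
                   = 1.1620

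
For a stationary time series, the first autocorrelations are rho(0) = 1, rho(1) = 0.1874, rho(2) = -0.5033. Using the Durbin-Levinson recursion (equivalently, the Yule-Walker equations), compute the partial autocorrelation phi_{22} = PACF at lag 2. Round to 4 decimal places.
\phi_{22} = -0.5580

The PACF at lag k is phi_{kk}, the last component of the solution
to the Yule-Walker system G_k phi = r_k where
  (G_k)_{ij} = rho(|i - j|), (r_k)_i = rho(i), i,j = 1..k.
Equivalently, Durbin-Levinson gives phi_{kk} iteratively:
  phi_{11} = rho(1)
  phi_{kk} = [rho(k) - sum_{j=1..k-1} phi_{k-1,j} rho(k-j)]
            / [1 - sum_{j=1..k-1} phi_{k-1,j} rho(j)],
  phi_{k,j} = phi_{k-1,j} - phi_{kk} phi_{k-1,k-j},  j = 1..k-1.
Step k = 1:
  phi_11 = rho(1) = 0.1874.
Step k = 2:
  phi_22 = [rho(2) - phi_11 rho(1)] / [1 - phi_11 rho(1)] = [-0.5033 - (0.1874)(0.1874)] / [1 - (0.1874)(0.1874)]
         = -0.53841876 / 0.96488124 = -0.558.
Therefore phi_{22} = -0.5580.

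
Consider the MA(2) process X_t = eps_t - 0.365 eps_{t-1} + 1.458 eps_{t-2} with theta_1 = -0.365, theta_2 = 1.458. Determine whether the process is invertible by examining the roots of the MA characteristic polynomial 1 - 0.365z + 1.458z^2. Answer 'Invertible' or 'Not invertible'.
\text{Not invertible}

The MA(q) characteristic polynomial is P(z) = 1 - 0.365z + 1.458z^2.
Invertibility requires all roots to lie outside the unit circle, i.e. |z| > 1 for every root.
Set 1 + (-0.365) z + (1.458) z^2 = 0, i.e. a z^2 + b z + c = 0 with a = 1.458, b = -0.365, c = 1.
Discriminant D = b^2 - 4ac = (-0.365)^2 - 4*(1.458)*1 = 0.133225 - (5.832) = -5.698775.
D < 0, so the roots are the complex-conjugate pair z = (-b +/- i sqrt(-D)) / (2a) = 0.1252 +/- 0.8187i.
For a conjugate pair |z|^2 = z * conj(z) = (product of roots) = c/a = 1/(1.458) = 0.685871, so |z| = sqrt(0.685871) = 0.8282 for both roots.
Moduli of all roots: 0.8282, 0.8282.
All moduli strictly greater than 1? No.
Verdict: Not invertible.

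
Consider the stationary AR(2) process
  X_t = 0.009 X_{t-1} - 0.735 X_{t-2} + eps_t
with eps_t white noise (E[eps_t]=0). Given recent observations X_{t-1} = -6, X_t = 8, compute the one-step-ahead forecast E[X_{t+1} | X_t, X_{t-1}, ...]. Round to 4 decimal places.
E[X_{t+1} \mid \mathcal F_t] = 4.4820

For an AR(p) model X_t = c + sum_i phi_i X_{t-i} + eps_t, the
one-step-ahead conditional mean is
  E[X_{t+1} | X_t, ...] = c + sum_i phi_i X_{t+1-i}.
Substitute known values:
  E[X_{t+1} | ...] = (0.009) * (8) + (-0.735) * (-6)
                   = 4.4820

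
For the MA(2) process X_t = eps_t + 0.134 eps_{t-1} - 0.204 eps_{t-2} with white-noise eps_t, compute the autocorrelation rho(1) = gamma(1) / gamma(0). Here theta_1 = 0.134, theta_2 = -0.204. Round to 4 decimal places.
\rho(1) = 0.1007

For an MA(q) process with theta_0 = 1, the autocovariance is
  gamma(k) = sigma^2 * sum_{i=0..q-k} theta_i * theta_{i+k},
and rho(k) = gamma(k) / gamma(0). Sigma^2 cancels.
  numerator   = (1)*(0.134) + (0.134)*(-0.204) = 0.106664.
  denominator = (1)^2 + (0.134)^2 + (-0.204)^2 = 1.059572.
  rho(1) = 0.106664 / 1.059572 = 0.1007.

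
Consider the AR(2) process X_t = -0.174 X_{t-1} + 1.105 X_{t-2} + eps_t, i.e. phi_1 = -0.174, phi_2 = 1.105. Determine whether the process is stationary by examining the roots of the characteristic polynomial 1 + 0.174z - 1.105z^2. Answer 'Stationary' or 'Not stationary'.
\text{Not stationary}

The AR(p) characteristic polynomial is P(z) = 1 + 0.174z - 1.105z^2.
Stationarity requires all roots to lie outside the unit circle, i.e. |z| > 1 for every root.
Set 1 + (0.174) z + (-1.105) z^2 = 0, i.e. a z^2 + b z + c = 0 with a = -1.105, b = 0.174, c = 1.
Discriminant D = b^2 - 4ac = (0.174)^2 - 4*(-1.105)*1 = 0.030276 - (-4.42) = 4.450276.
D >= 0, so the roots are real: z = (-b +/- sqrt(D)) / (2a) = (-0.174 +/- 2.109568) / (-2.21).
  z_1 = (-0.174 + 2.109568) / (-2.21) = -0.8758,   |z_1| = 0.8758.
  z_2 = (-0.174 - 2.109568) / (-2.21) = 1.0333,   |z_2| = 1.0333.
Moduli of all roots: 0.8758, 1.0333.
All moduli strictly greater than 1? No.
Verdict: Not stationary.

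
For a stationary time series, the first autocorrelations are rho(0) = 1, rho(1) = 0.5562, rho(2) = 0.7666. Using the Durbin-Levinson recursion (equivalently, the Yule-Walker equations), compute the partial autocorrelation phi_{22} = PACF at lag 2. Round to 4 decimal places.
\phi_{22} = 0.6621

The PACF at lag k is phi_{kk}, the last component of the solution
to the Yule-Walker system G_k phi = r_k where
  (G_k)_{ij} = rho(|i - j|), (r_k)_i = rho(i), i,j = 1..k.
Equivalently, Durbin-Levinson gives phi_{kk} iteratively:
  phi_{11} = rho(1)
  phi_{kk} = [rho(k) - sum_{j=1..k-1} phi_{k-1,j} rho(k-j)]
            / [1 - sum_{j=1..k-1} phi_{k-1,j} rho(j)],
  phi_{k,j} = phi_{k-1,j} - phi_{kk} phi_{k-1,k-j},  j = 1..k-1.
Step k = 1:
  phi_11 = rho(1) = 0.5562.
Step k = 2:
  phi_22 = [rho(2) - phi_11 rho(1)] / [1 - phi_11 rho(1)] = [0.7666 - (0.5562)(0.5562)] / [1 - (0.5562)(0.5562)]
         = 0.45724156 / 0.69064156 = 0.6621.
Therefore phi_{22} = 0.6621.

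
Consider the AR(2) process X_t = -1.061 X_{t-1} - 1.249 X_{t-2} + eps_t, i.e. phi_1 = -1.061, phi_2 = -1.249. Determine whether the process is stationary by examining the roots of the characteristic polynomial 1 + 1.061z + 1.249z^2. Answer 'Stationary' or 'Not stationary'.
\text{Not stationary}

The AR(p) characteristic polynomial is P(z) = 1 + 1.061z + 1.249z^2.
Stationarity requires all roots to lie outside the unit circle, i.e. |z| > 1 for every root.
Set 1 + (1.061) z + (1.249) z^2 = 0, i.e. a z^2 + b z + c = 0 with a = 1.249, b = 1.061, c = 1.
Discriminant D = b^2 - 4ac = (1.061)^2 - 4*(1.249)*1 = 1.125721 - (4.996) = -3.870279.
D < 0, so the roots are the complex-conjugate pair z = (-b +/- i sqrt(-D)) / (2a) = -0.4247 +/- 0.7876i.
For a conjugate pair |z|^2 = z * conj(z) = (product of roots) = c/a = 1/(1.249) = 0.800641, so |z| = sqrt(0.800641) = 0.8948 for both roots.
Moduli of all roots: 0.8948, 0.8948.
All moduli strictly greater than 1? No.
Verdict: Not stationary.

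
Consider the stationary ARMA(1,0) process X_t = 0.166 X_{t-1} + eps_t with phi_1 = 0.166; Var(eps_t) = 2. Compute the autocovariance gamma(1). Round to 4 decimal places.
\gamma(1) = 0.3414

Multiply the model equation by X_{t-k} and take expectations. With theta_0 = psi_0 = 1 and psi_j the MA(infinity) weights, this gives
  gamma(k) - sum_i phi_i gamma(k-i) = c_k,
  c_k = sigma^2 * sum_{j=k..q} theta_j psi_{j-k}   (c_k = 0 for k > q),
using gamma(-m) = gamma(m).
Pure AR (q = 0): c_0 = sigma^2 = 2, c_k = 0 for k >= 1.
Equations for k = 0 and k = 1 (AR order 1):
  gamma(0) = phi_1 gamma(1) + c_0
  gamma(1) = phi_1 gamma(0) + c_1
Substituting the second into the first: gamma(0) (1 - phi_1^2) = c_0 + phi_1 c_1, so
  gamma(0) = c_0 / (1 - phi_1^2) = 2 / (1 - (0.166)^2) = 2 / 0.972444 = 2.056674.
  gamma(1) = phi_1 gamma(0) = (0.166)(2.056674) = 0.341408.
Therefore gamma(1) = 0.3414 (to 4 decimal places).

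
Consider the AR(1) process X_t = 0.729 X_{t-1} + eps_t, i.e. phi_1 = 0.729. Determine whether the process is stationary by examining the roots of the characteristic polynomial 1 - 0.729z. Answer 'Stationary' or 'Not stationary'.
\text{Stationary}

The AR(p) characteristic polynomial is P(z) = 1 - 0.729z.
Stationarity requires all roots to lie outside the unit circle, i.e. |z| > 1 for every root.
This is linear in z: 1 + (-0.729) z = 0  =>  z = -1/(-0.729) = 1.371742,  |z| = 1.371742.
Moduli of all roots: 1.3717.
All moduli strictly greater than 1? Yes.
Verdict: Stationary.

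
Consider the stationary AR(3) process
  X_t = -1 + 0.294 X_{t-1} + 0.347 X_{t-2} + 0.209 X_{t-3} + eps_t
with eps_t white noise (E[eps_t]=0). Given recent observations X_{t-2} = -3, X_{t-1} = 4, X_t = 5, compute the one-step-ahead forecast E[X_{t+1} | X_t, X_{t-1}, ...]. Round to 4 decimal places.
E[X_{t+1} \mid \mathcal F_t] = 1.2310

For an AR(p) model X_t = c + sum_i phi_i X_{t-i} + eps_t, the
one-step-ahead conditional mean is
  E[X_{t+1} | X_t, ...] = c + sum_i phi_i X_{t+1-i}.
Substitute known values:
  E[X_{t+1} | ...] = -1 + (0.294) * (5) + (0.347) * (4) + (0.209) * (-3)
                   = 1.2310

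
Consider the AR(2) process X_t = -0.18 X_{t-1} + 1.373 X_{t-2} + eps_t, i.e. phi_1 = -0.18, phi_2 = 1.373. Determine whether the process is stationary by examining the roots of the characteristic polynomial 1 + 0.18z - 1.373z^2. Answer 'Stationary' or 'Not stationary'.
\text{Not stationary}

The AR(p) characteristic polynomial is P(z) = 1 + 0.18z - 1.373z^2.
Stationarity requires all roots to lie outside the unit circle, i.e. |z| > 1 for every root.
Set 1 + (0.18) z + (-1.373) z^2 = 0, i.e. a z^2 + b z + c = 0 with a = -1.373, b = 0.18, c = 1.
Discriminant D = b^2 - 4ac = (0.18)^2 - 4*(-1.373)*1 = 0.0324 - (-5.492) = 5.5244.
D >= 0, so the roots are real: z = (-b +/- sqrt(D)) / (2a) = (-0.18 +/- 2.350404) / (-2.746).
  z_1 = (-0.18 + 2.350404) / (-2.746) = -0.7904,   |z_1| = 0.7904.
  z_2 = (-0.18 - 2.350404) / (-2.746) = 0.9215,   |z_2| = 0.9215.
Moduli of all roots: 0.7904, 0.9215.
All moduli strictly greater than 1? No.
Verdict: Not stationary.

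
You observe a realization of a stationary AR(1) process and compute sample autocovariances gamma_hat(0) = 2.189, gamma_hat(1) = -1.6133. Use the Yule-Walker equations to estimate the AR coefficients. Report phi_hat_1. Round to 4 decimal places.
\hat\phi_{1} = -0.7370

The Yule-Walker equations for an AR(p) process read, in matrix form,
  Gamma_p phi = r_p,   with   (Gamma_p)_{ij} = gamma(|i - j|),
                       (r_p)_i = gamma(i),   i,j = 1..p.
Substitute the sample gammas (Toeplitz matrix and right-hand side of size 1):
  Gamma_p = [[2.189]]
  r_p     = [-1.6133]
With p = 1 this is the single equation gamma(0) phi_1 = gamma(1):
  phi_hat_1 = gamma(1) / gamma(0) = -1.6133 / 2.189 = -0.7370.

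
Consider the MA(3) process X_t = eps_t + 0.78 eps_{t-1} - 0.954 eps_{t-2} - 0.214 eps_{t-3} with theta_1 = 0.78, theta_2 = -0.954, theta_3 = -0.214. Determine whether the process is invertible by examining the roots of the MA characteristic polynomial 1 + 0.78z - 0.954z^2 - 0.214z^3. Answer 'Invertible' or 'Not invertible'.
\text{Not invertible}

The MA(q) characteristic polynomial is P(z) = 1 + 0.78z - 0.954z^2 - 0.214z^3.
Invertibility requires all roots to lie outside the unit circle, i.e. |z| > 1 for every root.
Degree 3: look for a simple real root z0 first, then factor out (1 - z/z0) and solve the remaining quadratic.
Testing z0 = -5: P(-5) = 1 + (0.78)(-5) + (-0.954)(-5)^2 + (-0.214)(-5)^3
  = 1 + (-3.9) + (-23.85) + (26.75) = 0.  So z_0 = -5 is a root, |z_0| = 5.
Divide out the factor (1 + 0.2 z) = (1 - z/z0) (since 1/z0 = -0.2):
  P(z) = (1 + 0.2 z)(1 + (0.58) z + (-1.07) z^2)
  [check: z-coef 0.58 - (-0.2) = 0.78; z^2-coef -1.07 - (-0.2)(0.58) = -0.954; z^3-coef -(-0.2)(-1.07) = -0.214.]
Remaining roots from the quadratic factor 1 + (0.58) z + (-1.07) z^2:
  Set 1 + (0.58) z + (-1.07) z^2 = 0, i.e. a z^2 + b z + c = 0 with a = -1.07, b = 0.58, c = 1.
  Discriminant D = b^2 - 4ac = (0.58)^2 - 4*(-1.07)*1 = 0.3364 - (-4.28) = 4.6164.
  D >= 0, so the roots are real: z = (-b +/- sqrt(D)) / (2a) = (-0.58 +/- 2.148581) / (-2.14).
    z_1 = (-0.58 + 2.148581) / (-2.14) = -0.733,   |z_1| = 0.733.
    z_2 = (-0.58 - 2.148581) / (-2.14) = 1.275,   |z_2| = 1.275.
Moduli of all roots: 5.0000, 0.7330, 1.2750.
All moduli strictly greater than 1? No.
Verdict: Not invertible.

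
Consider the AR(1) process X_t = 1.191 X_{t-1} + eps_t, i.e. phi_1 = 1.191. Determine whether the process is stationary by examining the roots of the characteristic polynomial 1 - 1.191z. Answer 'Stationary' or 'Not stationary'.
\text{Not stationary}

The AR(p) characteristic polynomial is P(z) = 1 - 1.191z.
Stationarity requires all roots to lie outside the unit circle, i.e. |z| > 1 for every root.
This is linear in z: 1 + (-1.191) z = 0  =>  z = -1/(-1.191) = 0.839631,  |z| = 0.839631.
Moduli of all roots: 0.8396.
All moduli strictly greater than 1? No.
Verdict: Not stationary.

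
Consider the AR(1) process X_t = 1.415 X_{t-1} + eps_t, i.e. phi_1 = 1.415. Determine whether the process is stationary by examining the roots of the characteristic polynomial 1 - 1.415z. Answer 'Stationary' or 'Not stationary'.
\text{Not stationary}

The AR(p) characteristic polynomial is P(z) = 1 - 1.415z.
Stationarity requires all roots to lie outside the unit circle, i.e. |z| > 1 for every root.
This is linear in z: 1 + (-1.415) z = 0  =>  z = -1/(-1.415) = 0.706714,  |z| = 0.706714.
Moduli of all roots: 0.7067.
All moduli strictly greater than 1? No.
Verdict: Not stationary.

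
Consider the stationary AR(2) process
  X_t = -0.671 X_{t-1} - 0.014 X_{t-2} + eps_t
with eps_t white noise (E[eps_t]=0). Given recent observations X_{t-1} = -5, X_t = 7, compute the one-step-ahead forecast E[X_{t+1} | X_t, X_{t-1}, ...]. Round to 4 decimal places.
E[X_{t+1} \mid \mathcal F_t] = -4.6270

For an AR(p) model X_t = c + sum_i phi_i X_{t-i} + eps_t, the
one-step-ahead conditional mean is
  E[X_{t+1} | X_t, ...] = c + sum_i phi_i X_{t+1-i}.
Substitute known values:
  E[X_{t+1} | ...] = (-0.671) * (7) + (-0.014) * (-5)
                   = -4.6270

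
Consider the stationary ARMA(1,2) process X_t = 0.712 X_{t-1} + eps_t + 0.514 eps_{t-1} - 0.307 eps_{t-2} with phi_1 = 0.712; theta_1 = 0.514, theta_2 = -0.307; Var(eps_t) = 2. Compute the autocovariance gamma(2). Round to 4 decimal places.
\gamma(2) = 2.7784

Multiply the model equation by X_{t-k} and take expectations. With theta_0 = psi_0 = 1 and psi_j the MA(infinity) weights, this gives
  gamma(k) - sum_i phi_i gamma(k-i) = c_k,
  c_k = sigma^2 * sum_{j=k..q} theta_j psi_{j-k}   (c_k = 0 for k > q),
using gamma(-m) = gamma(m).
psi-weights needed (psi_j = theta_j + sum_i phi_i psi_{j-i}):
  psi_1 = theta_1 + phi_1 = 0.514 + (0.712) = 1.226
  psi_2 = theta_2 + phi_1 psi_1 = -0.307 + (0.712)(1.226) = 0.565912
Right-hand sides:
  c_0 = sigma^2 (1 + theta_1 psi_1 + theta_2 psi_2) = 2 * (1 + (0.514)(1.226) + (-0.307)(0.565912)) = 2 * 1.456429 = 2.912858
  c_1 = sigma^2 (theta_1 + theta_2 psi_1) = 2 * (0.514 + (-0.307)(1.226)) = 0.275236
  c_2 = sigma^2 theta_2 = 2 * (-0.307) = -0.614
Equations for k = 0 and k = 1 (AR order 1):
  gamma(0) = phi_1 gamma(1) + c_0
  gamma(1) = phi_1 gamma(0) + c_1
Substituting the second into the first: gamma(0) (1 - phi_1^2) = c_0 + phi_1 c_1, so
  gamma(0) = (c_0 + phi_1 c_1) / (1 - phi_1^2) = (2.912858 + (0.712)(0.275236)) / (1 - (0.712)^2) = 3.108826 / 0.493056 = 6.305219.
  gamma(1) = phi_1 gamma(0) + c_1 = (0.712)(6.305219) + (0.275236) = 4.764552.
For k = 2: gamma(2) = phi_1 gamma(1) + c_2
  = (0.712)(4.764552) + (-0.614) = 2.778361.
Therefore gamma(2) = 2.7784 (to 4 decimal places).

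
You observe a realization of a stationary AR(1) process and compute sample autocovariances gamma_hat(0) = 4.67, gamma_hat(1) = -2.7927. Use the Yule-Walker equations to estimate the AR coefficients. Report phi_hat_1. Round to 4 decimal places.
\hat\phi_{1} = -0.5980

The Yule-Walker equations for an AR(p) process read, in matrix form,
  Gamma_p phi = r_p,   with   (Gamma_p)_{ij} = gamma(|i - j|),
                       (r_p)_i = gamma(i),   i,j = 1..p.
Substitute the sample gammas (Toeplitz matrix and right-hand side of size 1):
  Gamma_p = [[4.67]]
  r_p     = [-2.7927]
With p = 1 this is the single equation gamma(0) phi_1 = gamma(1):
  phi_hat_1 = gamma(1) / gamma(0) = -2.7927 / 4.67 = -0.5980.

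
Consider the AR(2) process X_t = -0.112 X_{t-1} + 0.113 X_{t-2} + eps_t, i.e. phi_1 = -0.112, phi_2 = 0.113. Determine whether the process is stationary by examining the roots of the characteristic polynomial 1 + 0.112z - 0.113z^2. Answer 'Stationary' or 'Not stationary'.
\text{Stationary}

The AR(p) characteristic polynomial is P(z) = 1 + 0.112z - 0.113z^2.
Stationarity requires all roots to lie outside the unit circle, i.e. |z| > 1 for every root.
Set 1 + (0.112) z + (-0.113) z^2 = 0, i.e. a z^2 + b z + c = 0 with a = -0.113, b = 0.112, c = 1.
Discriminant D = b^2 - 4ac = (0.112)^2 - 4*(-0.113)*1 = 0.012544 - (-0.452) = 0.464544.
D >= 0, so the roots are real: z = (-b +/- sqrt(D)) / (2a) = (-0.112 +/- 0.681575) / (-0.226).
  z_1 = (-0.112 + 0.681575) / (-0.226) = -2.5202,   |z_1| = 2.5202.
  z_2 = (-0.112 - 0.681575) / (-0.226) = 3.5114,   |z_2| = 3.5114.
Moduli of all roots: 2.5202, 3.5114.
All moduli strictly greater than 1? Yes.
Verdict: Stationary.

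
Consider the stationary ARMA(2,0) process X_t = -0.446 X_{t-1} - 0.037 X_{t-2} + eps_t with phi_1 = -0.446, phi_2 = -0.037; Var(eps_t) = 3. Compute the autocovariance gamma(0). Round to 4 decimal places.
\gamma(0) = 3.6859

Multiply the model equation by X_{t-k} and take expectations. With theta_0 = psi_0 = 1 and psi_j the MA(infinity) weights, this gives
  gamma(k) - sum_i phi_i gamma(k-i) = c_k,
  c_k = sigma^2 * sum_{j=k..q} theta_j psi_{j-k}   (c_k = 0 for k > q),
using gamma(-m) = gamma(m).
Pure AR (q = 0): c_0 = sigma^2 = 3, c_k = 0 for k >= 1.
Equations for k = 0, 1, 2 (AR order 2, c_2 = 0):
  (E0) gamma(0) = phi_1 gamma(1) + phi_2 gamma(2) + c_0
  (E1) gamma(1) = phi_1 gamma(0) + phi_2 gamma(1) + c_1
  (E2) gamma(2) = phi_1 gamma(1) + phi_2 gamma(0)
From (E1): gamma(1) = A gamma(0) + B with
  A = phi_1 / (1 - phi_2) = -0.446 / 1.037 = -0.430087,   B = c_1 / (1 - phi_2) = 0 / 1.037 = 0.
Insert (E2) into (E0): gamma(0) (1 - phi_2^2) = phi_1 (1 + phi_2) gamma(1) + c_0.
  phi_1 (1 + phi_2) = (-0.446)(0.963) = -0.429498,   1 - phi_2^2 = 0.998631.
Replace gamma(1) by A gamma(0) + B and collect gamma(0):
  gamma(0) [0.998631 - (-0.429498)(-0.430087)] = c_0 = 3
  gamma(0) * 0.81391 = 3
  gamma(0) = 3 / 0.81391 = 3.685913.
Therefore gamma(0) = 3.6859 (to 4 decimal places).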